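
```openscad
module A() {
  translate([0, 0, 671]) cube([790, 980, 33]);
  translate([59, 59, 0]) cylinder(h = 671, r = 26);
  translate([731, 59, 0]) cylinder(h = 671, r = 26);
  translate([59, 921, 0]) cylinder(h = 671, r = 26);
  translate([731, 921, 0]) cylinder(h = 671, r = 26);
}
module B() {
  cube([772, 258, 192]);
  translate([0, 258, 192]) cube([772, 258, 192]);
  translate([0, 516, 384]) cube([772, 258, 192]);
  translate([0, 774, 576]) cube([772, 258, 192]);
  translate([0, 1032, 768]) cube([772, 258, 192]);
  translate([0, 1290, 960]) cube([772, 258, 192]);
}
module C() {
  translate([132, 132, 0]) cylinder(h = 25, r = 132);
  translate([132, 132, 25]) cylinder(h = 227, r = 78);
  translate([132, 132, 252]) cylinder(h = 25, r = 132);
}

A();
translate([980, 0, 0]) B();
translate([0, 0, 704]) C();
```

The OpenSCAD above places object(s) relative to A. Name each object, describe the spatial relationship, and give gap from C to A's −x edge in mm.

A is a table. B is a staircase. C is a spool. The staircase is on the floor beside the table on its +x side. The spool is on top of the table. The gap from the spool to the table's −x edge is 0 mm.

The spool's min-x is at 0; the table's min-x is 0; gap = 0 mm.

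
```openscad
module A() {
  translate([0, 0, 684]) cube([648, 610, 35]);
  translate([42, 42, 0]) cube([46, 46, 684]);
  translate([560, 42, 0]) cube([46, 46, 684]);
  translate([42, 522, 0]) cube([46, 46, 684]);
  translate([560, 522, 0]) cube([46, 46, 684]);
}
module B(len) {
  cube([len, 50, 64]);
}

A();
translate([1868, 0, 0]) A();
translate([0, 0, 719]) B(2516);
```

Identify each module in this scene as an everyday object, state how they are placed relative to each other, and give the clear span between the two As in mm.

Second table starts at x = 1868; first ends at x = 648; clear span = 1868 − 648 = 1220 mm.

A is a table. B is a beam. A beam spans the tops of two tables. The clear span between the two tables is 1220 mm.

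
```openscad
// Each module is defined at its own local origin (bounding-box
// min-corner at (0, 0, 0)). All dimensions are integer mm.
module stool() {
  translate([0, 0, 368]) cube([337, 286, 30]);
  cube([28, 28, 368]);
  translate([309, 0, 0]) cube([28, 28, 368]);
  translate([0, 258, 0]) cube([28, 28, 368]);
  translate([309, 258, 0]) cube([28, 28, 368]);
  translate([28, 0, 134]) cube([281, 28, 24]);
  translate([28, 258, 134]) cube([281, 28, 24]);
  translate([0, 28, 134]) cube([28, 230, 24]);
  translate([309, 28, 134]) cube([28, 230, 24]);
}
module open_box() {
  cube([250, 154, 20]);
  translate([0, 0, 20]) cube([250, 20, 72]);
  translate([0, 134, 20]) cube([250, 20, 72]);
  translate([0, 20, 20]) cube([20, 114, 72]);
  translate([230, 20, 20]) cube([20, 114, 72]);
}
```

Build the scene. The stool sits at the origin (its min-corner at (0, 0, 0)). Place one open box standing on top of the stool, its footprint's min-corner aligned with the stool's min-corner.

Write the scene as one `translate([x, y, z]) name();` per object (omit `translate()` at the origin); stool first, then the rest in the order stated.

stool();
translate([0, 0, 398]) open_box();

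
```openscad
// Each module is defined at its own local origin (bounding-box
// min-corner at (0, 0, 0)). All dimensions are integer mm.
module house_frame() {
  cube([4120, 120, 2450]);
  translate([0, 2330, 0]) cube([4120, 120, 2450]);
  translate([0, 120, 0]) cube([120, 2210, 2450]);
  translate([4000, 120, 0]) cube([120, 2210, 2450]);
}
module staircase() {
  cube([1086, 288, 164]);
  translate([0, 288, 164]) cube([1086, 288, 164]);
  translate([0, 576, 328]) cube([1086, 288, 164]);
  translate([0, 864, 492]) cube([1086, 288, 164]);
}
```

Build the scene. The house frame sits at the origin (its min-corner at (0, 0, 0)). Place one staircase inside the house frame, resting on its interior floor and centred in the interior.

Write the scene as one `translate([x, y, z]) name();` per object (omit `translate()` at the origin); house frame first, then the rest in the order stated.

house_frame();
translate([1517, 649, 0]) staircase();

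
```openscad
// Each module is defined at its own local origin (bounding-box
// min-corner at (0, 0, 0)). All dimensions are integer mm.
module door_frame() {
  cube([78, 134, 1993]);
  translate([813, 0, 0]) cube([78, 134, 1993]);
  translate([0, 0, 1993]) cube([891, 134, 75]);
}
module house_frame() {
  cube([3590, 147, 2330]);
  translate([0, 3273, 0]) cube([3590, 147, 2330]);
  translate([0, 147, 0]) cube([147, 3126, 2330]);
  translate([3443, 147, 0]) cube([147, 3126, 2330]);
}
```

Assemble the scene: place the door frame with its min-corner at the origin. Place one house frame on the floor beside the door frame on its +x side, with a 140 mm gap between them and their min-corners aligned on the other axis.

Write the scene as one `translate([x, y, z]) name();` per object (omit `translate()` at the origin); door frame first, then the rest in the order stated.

door_frame();
translate([1031, 0, 0]) house_frame();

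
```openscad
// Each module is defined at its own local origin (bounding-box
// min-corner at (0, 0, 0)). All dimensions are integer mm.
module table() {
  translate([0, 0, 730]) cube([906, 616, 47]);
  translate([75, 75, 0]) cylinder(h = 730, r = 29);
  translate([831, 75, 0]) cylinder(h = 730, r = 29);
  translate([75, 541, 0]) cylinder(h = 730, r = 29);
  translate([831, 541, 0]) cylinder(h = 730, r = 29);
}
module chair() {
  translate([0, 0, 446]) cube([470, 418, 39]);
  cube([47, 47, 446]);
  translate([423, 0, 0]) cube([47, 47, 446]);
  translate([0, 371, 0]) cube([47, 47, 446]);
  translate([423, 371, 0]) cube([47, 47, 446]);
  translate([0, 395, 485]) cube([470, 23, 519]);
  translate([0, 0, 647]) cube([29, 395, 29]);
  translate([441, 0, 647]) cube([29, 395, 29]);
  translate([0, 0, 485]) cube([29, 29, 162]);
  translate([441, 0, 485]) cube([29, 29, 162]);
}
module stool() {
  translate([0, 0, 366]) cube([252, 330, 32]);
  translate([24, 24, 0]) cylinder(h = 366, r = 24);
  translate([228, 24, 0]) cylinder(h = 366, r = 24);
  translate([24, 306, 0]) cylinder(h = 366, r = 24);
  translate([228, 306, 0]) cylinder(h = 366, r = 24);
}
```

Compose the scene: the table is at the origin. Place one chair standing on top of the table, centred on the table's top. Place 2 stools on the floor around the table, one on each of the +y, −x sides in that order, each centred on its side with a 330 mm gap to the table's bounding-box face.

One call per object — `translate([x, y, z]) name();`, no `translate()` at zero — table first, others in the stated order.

table();
translate([218, 99, 777]) chair();
translate([327, 946, 0]) stool();
translate([-582, 143, 0]) stool();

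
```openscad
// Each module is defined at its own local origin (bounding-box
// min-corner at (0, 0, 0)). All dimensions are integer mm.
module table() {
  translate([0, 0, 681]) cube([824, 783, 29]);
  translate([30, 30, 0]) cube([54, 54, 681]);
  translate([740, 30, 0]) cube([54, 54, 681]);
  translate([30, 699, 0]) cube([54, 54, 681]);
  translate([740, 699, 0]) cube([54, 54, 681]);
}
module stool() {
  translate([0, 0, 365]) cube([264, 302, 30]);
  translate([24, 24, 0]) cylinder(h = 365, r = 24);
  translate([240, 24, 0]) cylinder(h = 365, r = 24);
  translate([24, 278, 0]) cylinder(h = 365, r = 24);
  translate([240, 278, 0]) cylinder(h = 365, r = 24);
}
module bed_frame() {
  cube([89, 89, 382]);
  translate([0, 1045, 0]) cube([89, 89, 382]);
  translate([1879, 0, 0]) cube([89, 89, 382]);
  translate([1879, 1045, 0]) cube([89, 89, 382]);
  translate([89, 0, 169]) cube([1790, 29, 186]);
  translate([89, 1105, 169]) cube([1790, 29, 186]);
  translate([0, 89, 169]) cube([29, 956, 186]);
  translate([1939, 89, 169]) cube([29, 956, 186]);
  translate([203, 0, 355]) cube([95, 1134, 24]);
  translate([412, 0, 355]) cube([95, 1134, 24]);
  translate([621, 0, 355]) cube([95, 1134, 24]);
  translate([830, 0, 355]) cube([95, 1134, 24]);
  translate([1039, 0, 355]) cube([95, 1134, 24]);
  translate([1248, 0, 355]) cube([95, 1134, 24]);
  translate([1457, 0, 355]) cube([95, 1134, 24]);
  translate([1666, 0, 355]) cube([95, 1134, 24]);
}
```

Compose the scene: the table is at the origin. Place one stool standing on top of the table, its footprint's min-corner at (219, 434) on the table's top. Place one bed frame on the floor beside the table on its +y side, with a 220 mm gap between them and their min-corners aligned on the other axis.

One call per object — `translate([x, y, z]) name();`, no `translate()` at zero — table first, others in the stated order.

table();
translate([219, 434, 710]) stool();
translate([0, 1003, 0]) bed_frame();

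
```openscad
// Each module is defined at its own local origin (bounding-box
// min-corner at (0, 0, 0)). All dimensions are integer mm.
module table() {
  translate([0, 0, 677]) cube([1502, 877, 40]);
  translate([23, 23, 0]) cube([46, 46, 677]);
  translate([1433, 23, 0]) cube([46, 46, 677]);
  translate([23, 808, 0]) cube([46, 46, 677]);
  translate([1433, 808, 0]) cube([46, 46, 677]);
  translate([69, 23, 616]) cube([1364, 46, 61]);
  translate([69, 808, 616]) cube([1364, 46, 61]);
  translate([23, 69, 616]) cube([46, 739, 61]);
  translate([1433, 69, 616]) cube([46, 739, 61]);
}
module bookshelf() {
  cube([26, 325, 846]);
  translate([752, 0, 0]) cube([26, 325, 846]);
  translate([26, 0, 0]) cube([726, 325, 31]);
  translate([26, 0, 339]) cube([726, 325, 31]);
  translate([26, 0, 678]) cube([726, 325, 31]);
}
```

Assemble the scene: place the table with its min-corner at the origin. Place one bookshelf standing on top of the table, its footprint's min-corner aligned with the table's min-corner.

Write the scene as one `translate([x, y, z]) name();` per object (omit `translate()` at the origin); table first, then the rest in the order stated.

table();
translate([0, 0, 717]) bookshelf();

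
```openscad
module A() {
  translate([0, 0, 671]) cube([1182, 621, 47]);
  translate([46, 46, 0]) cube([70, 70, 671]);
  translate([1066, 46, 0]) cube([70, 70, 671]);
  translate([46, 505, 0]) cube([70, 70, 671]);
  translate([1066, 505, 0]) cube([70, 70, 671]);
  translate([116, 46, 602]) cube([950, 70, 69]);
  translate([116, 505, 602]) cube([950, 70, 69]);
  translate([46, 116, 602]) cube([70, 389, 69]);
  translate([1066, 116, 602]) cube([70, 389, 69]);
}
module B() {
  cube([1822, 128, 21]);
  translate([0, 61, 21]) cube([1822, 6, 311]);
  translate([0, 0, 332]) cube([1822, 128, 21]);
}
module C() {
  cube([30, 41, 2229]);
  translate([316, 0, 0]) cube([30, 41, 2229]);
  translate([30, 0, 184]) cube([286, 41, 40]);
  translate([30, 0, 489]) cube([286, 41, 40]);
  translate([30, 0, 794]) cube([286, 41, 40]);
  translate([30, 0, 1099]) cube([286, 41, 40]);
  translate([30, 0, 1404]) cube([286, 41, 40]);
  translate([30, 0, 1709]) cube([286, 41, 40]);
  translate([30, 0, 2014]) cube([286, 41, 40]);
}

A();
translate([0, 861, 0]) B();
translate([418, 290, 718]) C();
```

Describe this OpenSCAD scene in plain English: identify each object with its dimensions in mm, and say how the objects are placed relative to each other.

A is a rectangular dining table. The top is 1182×621×47 mm with its upper surface at z = 718 mm. It stands on four 70×70 mm square legs, each inset 46 mm from the nearest pair of top edges, running from the floor to the underside of the top. Four apron rails, 70 mm thick and 69 mm tall, run between adjacent legs with their top edges flush with the underside of the top and their outer faces flush with the legs' outer faces.

B is an I-beam lying along x, 1822 mm long. Overall section height 353 mm. Two flanges 128 mm wide (y) and 21 mm thick, one on the floor and one at the top; a web 6 mm thick runs between them, centred on the flange width.

C is a wooden ladder with two side rails of 30×41 mm section and 2229 mm height, set 346 mm apart overall. Between them run 7 rectangular rungs (41 mm deep, 40 mm thick), front faces flush with the rails' −y face. The bottom of the first rung is 184 mm above the floor and each subsequent rung is 305 mm higher than the one below.

The I-beam is on the floor beside the table on its +y side. The ladder is on top of the table, centred.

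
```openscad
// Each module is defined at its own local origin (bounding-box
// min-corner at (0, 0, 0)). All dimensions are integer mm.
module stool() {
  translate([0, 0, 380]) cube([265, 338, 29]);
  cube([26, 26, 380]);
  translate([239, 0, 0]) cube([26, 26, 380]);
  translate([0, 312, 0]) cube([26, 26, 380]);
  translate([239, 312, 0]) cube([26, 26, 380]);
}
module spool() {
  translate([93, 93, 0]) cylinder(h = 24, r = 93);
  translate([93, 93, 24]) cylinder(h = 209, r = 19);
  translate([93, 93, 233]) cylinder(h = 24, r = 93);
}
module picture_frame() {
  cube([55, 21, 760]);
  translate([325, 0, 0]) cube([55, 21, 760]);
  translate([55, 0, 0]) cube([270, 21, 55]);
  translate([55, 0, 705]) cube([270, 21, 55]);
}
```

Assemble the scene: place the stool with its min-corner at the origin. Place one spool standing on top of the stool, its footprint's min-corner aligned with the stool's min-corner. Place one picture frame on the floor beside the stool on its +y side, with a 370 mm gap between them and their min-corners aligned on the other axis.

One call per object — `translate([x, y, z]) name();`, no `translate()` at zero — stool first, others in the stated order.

stool();
translate([0, 0, 409]) spool();
translate([0, 708, 0]) picture_frame();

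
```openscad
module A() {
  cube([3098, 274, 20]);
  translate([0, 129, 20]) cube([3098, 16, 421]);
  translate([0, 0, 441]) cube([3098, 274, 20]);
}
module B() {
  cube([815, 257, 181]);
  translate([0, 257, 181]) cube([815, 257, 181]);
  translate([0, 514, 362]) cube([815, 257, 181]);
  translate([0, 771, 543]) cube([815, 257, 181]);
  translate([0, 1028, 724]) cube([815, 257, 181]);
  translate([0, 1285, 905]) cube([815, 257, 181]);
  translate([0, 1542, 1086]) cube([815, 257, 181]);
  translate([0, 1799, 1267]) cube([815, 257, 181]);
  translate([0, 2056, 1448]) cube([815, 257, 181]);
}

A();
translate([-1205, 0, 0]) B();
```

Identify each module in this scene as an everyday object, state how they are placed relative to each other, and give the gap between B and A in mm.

The staircase's nearest face is 390 mm from the I-beam's −x face.

A is an I-beam. B is a staircase. The staircase is on the floor beside the I-beam on its −x side. The gap between the staircase and the I-beam is 390 mm.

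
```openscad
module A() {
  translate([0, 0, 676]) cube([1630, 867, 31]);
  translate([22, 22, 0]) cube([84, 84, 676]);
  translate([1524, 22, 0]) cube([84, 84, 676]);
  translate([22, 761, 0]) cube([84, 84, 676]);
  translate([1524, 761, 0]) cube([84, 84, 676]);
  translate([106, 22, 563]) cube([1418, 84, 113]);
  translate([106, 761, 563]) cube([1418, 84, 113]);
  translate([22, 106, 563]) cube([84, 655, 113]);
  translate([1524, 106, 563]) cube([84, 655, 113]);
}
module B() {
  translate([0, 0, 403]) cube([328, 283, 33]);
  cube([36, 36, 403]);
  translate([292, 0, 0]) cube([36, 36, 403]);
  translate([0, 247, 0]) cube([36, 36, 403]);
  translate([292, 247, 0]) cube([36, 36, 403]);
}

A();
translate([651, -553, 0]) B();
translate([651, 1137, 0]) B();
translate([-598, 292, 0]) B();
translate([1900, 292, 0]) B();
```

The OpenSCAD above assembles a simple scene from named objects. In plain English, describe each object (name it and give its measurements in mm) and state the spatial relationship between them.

A is a table: top 1630 mm (x) × 867 mm (y), 31 mm thick, upper face at z = 707 mm, on four 84×84 mm square legs, each inset 22 mm from the nearest pair of top edges, running from z = 0 to the bottom of the top. Four apron rails, 84 mm thick and 113 mm tall, run between adjacent legs with their top edges flush with the underside of the top and their outer faces flush with the legs' outer faces.

B is a four-legged stool. The seat is a 328×283×33 mm slab whose top surface is at z = 436 mm; four square legs, each 36×36 mm in cross-section, run from the floor (z = 0) to the underside of the seat, each flush with a corner of the seat.

Four stools sit around the table at the −y, +y, −x, +x sides.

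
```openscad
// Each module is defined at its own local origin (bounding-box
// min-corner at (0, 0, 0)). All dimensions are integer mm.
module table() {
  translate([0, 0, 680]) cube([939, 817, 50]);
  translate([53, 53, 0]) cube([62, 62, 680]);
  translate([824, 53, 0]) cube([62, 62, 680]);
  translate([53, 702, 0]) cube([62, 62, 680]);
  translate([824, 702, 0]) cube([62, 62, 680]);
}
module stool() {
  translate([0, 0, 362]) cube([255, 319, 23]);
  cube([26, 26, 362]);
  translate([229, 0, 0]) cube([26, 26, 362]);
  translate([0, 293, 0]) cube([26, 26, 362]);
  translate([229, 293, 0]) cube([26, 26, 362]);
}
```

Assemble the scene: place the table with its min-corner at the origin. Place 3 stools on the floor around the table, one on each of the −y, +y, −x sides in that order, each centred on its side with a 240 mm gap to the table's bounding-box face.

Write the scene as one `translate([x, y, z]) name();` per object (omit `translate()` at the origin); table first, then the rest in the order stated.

table();
translate([342, -559, 0]) stool();
translate([342, 1057, 0]) stool();
translate([-495, 249, 0]) stool();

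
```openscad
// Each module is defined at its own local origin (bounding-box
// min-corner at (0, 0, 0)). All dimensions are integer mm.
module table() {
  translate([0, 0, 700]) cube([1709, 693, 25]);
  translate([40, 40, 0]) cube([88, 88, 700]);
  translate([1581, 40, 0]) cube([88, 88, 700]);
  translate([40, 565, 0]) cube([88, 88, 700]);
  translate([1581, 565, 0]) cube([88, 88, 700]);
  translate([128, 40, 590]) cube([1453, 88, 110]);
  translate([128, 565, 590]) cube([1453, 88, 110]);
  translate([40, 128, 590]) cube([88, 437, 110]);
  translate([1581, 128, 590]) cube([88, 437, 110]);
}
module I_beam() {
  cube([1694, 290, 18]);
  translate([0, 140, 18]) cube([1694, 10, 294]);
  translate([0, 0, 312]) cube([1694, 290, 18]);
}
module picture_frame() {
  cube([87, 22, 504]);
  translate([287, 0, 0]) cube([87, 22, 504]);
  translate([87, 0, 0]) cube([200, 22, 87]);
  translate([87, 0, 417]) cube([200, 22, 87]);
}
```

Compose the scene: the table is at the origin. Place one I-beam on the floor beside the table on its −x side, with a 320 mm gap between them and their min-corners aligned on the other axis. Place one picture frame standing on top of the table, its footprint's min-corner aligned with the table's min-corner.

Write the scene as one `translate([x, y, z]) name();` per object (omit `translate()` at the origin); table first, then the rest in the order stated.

table();
translate([-2014, 0, 0]) I_beam();
translate([0, 0, 725]) picture_frame();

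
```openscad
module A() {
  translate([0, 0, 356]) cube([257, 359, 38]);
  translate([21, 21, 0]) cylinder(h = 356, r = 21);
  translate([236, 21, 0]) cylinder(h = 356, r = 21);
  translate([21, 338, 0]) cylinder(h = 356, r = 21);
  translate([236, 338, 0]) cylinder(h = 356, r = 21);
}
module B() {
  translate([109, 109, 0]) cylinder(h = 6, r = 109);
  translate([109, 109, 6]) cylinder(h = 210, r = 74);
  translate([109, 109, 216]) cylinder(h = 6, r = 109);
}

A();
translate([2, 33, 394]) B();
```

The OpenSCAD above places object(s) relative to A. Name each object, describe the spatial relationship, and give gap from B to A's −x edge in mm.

A is a stool. B is a spool. The spool is on top of the stool. The gap from the spool to the stool's −x edge is 2 mm.

The spool's min-x is at 2; the stool's min-x is 0; gap = 2 mm.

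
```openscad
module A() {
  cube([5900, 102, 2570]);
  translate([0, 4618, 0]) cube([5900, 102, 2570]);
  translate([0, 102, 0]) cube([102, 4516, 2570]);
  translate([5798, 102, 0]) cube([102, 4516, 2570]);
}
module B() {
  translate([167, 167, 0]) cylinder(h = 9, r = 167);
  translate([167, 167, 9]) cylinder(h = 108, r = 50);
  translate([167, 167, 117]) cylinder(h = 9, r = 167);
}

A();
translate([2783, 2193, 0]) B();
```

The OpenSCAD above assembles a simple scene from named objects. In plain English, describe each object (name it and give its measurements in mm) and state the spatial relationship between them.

A is a box-shaped house frame (walls only): outside footprint 5900×4720 mm, wall height 2570 mm, wall thickness 102 mm. The two y-facing walls run the full x-width; the two x-facing walls fit between the inner faces of the y-facing walls.

B is a spool: two coaxial disc flanges of radius 167 mm and thickness 9 mm, joined by a core cylinder of radius 50 mm and height 108 mm. The lower flange rests on z = 0 and the three cylinders share a vertical axis.

The spool sits inside the house frame, centred.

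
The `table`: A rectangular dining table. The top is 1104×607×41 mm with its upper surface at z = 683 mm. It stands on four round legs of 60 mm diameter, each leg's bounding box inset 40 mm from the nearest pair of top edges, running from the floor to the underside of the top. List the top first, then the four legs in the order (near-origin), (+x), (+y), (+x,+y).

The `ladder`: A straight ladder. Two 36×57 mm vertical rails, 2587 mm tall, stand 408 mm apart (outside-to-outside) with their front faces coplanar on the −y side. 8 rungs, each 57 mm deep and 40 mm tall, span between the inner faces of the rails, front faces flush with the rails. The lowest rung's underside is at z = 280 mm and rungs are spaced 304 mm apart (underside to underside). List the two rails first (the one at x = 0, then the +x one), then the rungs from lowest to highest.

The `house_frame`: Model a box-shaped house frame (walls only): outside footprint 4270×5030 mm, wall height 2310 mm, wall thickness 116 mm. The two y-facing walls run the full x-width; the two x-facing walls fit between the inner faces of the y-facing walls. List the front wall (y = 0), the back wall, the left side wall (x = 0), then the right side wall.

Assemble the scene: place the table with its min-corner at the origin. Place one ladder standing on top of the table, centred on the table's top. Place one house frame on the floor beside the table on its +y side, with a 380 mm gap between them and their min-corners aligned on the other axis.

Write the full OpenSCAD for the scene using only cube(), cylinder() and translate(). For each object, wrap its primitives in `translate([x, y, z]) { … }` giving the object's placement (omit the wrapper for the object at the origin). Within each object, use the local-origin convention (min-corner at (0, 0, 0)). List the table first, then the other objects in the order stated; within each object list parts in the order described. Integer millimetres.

translate([0, 0, 642]) cube([1104, 607, 41]);
translate([70, 70, 0]) cylinder(h = 642, r = 30);
translate([1034, 70, 0]) cylinder(h = 642, r = 30);
translate([70, 537, 0]) cylinder(h = 642, r = 30);
translate([1034, 537, 0]) cylinder(h = 642, r = 30);
translate([348, 275, 683]) {
  cube([36, 57, 2587]);
  translate([372, 0, 0]) cube([36, 57, 2587]);
  translate([36, 0, 280]) cube([336, 57, 40]);
  translate([36, 0, 584]) cube([336, 57, 40]);
  translate([36, 0, 888]) cube([336, 57, 40]);
  translate([36, 0, 1192]) cube([336, 57, 40]);
  translate([36, 0, 1496]) cube([336, 57, 40]);
  translate([36, 0, 1800]) cube([336, 57, 40]);
  translate([36, 0, 2104]) cube([336, 57, 40]);
  translate([36, 0, 2408]) cube([336, 57, 40]);
}
translate([0, 987, 0]) {
  cube([4270, 116, 2310]);
  translate([0, 4914, 0]) cube([4270, 116, 2310]);
  translate([0, 116, 0]) cube([116, 4798, 2310]);
  translate([4154, 116, 0]) cube([116, 4798, 2310]);
}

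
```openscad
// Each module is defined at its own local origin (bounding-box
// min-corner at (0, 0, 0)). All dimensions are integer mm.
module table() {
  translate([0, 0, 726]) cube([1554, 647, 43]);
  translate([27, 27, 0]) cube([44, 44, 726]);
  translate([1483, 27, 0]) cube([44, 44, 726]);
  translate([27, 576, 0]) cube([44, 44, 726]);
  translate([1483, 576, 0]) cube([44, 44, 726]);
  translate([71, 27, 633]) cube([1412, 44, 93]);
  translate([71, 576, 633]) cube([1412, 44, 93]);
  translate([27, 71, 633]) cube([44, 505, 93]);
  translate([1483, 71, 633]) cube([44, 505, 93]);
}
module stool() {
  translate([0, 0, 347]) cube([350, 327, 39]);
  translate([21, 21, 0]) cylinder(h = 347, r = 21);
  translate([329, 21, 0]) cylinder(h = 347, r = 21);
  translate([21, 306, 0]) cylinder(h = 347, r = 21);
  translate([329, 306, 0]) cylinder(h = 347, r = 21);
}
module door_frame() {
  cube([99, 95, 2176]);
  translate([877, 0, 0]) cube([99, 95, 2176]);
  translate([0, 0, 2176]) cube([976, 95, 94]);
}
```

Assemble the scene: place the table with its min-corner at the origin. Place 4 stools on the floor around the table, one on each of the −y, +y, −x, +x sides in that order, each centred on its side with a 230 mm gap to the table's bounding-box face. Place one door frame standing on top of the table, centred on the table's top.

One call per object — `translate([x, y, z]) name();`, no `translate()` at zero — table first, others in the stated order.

table();
translate([602, -557, 0]) stool();
translate([602, 877, 0]) stool();
translate([-580, 160, 0]) stool();
translate([1784, 160, 0]) stool();
translate([289, 276, 769]) door_frame();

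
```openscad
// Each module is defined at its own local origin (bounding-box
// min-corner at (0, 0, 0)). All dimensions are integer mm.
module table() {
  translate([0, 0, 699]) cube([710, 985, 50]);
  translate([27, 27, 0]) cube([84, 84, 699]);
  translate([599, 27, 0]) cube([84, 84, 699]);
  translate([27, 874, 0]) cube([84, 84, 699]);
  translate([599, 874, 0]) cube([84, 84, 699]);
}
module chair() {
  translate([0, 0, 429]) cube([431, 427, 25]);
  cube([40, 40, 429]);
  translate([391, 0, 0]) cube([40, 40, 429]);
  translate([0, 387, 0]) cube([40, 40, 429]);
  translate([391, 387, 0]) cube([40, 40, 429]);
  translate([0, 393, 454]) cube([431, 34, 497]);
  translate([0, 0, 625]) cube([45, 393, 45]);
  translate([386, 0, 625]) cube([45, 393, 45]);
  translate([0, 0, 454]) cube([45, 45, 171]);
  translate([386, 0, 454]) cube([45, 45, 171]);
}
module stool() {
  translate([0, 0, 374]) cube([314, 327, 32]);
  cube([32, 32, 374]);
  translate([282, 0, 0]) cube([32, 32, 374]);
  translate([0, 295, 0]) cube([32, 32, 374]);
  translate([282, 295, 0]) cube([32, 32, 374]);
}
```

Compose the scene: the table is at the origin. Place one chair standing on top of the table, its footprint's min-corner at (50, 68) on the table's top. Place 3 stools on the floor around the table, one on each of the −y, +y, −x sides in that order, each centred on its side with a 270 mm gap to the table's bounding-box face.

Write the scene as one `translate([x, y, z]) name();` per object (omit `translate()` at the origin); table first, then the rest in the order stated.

table();
translate([50, 68, 749]) chair();
translate([198, -597, 0]) stool();
translate([198, 1255, 0]) stool();
translate([-584, 329, 0]) stool();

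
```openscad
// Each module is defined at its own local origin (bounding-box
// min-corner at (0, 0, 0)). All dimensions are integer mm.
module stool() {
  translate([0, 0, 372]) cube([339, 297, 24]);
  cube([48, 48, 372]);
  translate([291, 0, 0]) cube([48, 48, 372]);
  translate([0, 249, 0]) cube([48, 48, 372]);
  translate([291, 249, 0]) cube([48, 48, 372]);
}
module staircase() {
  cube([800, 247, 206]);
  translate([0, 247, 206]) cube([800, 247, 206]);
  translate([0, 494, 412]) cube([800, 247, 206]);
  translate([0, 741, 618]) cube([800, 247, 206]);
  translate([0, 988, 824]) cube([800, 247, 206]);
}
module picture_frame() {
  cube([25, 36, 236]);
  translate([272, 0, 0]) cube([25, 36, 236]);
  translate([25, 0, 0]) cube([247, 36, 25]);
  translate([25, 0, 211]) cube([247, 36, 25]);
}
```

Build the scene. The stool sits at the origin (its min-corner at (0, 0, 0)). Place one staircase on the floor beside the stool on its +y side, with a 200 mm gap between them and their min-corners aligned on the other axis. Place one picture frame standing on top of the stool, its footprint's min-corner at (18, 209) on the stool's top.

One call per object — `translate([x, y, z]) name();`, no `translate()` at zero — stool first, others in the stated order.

stool();
translate([0, 497, 0]) staircase();
translate([18, 209, 396]) picture_frame();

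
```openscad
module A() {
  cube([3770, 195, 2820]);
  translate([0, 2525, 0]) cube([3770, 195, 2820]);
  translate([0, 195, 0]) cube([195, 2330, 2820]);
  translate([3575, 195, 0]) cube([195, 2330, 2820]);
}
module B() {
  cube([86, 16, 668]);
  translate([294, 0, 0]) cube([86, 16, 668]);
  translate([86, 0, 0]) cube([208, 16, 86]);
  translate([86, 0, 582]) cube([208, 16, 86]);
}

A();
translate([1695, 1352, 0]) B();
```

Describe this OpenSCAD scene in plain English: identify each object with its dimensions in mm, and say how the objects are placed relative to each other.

A is a box-shaped house frame (walls only): outside footprint 3770×2720 mm, wall height 2820 mm, wall thickness 195 mm. The two y-facing walls run the full x-width; the two x-facing walls fit between the inner faces of the y-facing walls.

B is a picture frame with a 208×496 mm rectangular opening (x by z) and a uniform 86 mm border on every side. Frame depth is 16 mm along y. It is built from two vertical stiles running the full outside height and two horizontal rails spanning the gap between the stiles.

The picture frame sits inside the house frame, centred.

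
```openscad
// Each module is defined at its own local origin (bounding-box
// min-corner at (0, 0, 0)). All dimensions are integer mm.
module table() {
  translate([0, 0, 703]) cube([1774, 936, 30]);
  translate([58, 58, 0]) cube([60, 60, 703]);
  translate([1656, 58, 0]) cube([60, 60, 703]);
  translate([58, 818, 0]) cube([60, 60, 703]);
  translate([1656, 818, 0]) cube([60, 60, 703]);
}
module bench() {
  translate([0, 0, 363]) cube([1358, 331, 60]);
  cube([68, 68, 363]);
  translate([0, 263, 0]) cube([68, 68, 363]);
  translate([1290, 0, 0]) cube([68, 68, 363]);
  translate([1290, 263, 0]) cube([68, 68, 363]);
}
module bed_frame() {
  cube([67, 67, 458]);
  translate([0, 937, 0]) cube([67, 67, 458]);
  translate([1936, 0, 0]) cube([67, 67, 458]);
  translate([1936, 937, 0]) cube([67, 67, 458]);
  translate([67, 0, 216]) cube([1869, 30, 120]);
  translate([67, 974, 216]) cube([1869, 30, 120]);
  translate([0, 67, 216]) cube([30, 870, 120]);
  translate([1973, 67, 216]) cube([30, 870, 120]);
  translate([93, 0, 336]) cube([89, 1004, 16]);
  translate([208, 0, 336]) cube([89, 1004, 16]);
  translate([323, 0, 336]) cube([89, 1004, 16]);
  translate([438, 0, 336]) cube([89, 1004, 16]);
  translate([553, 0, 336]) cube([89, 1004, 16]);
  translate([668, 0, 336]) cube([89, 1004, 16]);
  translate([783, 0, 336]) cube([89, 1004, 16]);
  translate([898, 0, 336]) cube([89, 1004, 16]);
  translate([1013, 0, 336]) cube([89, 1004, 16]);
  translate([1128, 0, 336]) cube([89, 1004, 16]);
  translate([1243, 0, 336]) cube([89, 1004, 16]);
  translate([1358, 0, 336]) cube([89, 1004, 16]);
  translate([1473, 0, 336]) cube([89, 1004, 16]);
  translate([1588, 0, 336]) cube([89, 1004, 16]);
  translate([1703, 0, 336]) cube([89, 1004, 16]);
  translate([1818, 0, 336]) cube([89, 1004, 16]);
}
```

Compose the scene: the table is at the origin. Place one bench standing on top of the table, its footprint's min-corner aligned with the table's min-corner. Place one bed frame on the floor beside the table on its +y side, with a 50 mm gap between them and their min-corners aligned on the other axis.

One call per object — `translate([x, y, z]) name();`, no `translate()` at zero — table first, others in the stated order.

table();
translate([0, 0, 733]) bench();
translate([0, 986, 0]) bed_frame();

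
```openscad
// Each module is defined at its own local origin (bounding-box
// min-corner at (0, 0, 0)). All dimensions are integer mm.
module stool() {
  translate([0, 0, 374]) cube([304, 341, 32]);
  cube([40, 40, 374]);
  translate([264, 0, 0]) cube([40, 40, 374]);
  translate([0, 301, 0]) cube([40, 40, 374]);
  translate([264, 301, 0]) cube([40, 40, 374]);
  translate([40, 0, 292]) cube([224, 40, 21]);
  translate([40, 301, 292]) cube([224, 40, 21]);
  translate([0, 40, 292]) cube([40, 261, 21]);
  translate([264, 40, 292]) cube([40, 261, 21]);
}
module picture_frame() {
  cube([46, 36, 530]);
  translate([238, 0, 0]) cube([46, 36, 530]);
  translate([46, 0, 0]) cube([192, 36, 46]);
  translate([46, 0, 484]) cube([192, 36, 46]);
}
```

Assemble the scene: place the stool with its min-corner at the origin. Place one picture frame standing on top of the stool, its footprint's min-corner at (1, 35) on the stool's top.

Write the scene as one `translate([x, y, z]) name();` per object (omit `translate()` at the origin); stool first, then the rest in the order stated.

stool();
translate([1, 35, 406]) picture_frame();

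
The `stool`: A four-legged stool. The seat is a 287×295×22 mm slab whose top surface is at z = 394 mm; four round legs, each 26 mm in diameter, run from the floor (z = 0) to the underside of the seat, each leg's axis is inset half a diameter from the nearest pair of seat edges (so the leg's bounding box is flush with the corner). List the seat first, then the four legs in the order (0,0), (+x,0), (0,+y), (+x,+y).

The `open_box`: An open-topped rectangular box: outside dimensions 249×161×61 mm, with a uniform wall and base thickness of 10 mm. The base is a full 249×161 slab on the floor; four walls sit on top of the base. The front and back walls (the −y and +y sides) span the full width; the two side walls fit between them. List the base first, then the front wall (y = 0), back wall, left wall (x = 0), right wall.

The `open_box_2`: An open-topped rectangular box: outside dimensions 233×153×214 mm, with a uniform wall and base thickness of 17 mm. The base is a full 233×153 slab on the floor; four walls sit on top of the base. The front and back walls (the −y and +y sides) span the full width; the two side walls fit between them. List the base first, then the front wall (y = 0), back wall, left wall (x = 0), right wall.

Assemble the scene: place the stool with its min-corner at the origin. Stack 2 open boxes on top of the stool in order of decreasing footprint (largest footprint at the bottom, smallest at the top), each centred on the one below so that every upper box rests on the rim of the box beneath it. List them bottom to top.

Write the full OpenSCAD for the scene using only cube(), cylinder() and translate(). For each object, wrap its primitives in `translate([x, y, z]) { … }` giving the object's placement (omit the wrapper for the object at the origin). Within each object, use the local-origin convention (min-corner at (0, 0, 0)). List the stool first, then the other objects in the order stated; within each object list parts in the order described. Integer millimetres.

translate([0, 0, 372]) cube([287, 295, 22]);
translate([13, 13, 0]) cylinder(h = 372, r = 13);
translate([274, 13, 0]) cylinder(h = 372, r = 13);
translate([13, 282, 0]) cylinder(h = 372, r = 13);
translate([274, 282, 0]) cylinder(h = 372, r = 13);
translate([19, 67, 394]) {
  cube([249, 161, 10]);
  translate([0, 0, 10]) cube([249, 10, 51]);
  translate([0, 151, 10]) cube([249, 10, 51]);
  translate([0, 10, 10]) cube([10, 141, 51]);
  translate([239, 10, 10]) cube([10, 141, 51]);
}
translate([27, 71, 455]) {
  cube([233, 153, 17]);
  translate([0, 0, 17]) cube([233, 17, 197]);
  translate([0, 136, 17]) cube([233, 17, 197]);
  translate([0, 17, 17]) cube([17, 119, 197]);
  translate([216, 17, 17]) cube([17, 119, 197]);
}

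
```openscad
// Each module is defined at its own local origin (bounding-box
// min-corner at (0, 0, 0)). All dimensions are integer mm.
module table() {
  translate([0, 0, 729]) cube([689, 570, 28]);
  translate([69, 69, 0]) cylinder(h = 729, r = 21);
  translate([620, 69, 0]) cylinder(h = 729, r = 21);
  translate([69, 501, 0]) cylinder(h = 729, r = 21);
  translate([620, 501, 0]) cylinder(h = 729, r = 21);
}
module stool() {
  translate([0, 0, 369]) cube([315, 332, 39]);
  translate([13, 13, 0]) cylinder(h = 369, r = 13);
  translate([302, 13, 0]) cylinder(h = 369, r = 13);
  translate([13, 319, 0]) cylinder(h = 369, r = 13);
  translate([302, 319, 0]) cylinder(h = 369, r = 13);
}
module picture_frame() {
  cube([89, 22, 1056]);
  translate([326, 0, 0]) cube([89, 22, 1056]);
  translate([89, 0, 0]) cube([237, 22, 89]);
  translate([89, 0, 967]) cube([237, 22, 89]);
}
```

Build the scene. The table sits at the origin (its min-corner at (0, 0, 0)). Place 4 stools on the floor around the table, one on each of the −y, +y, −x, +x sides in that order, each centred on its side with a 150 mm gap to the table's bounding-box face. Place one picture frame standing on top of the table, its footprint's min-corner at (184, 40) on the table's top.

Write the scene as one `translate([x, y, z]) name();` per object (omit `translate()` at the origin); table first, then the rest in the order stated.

table();
translate([187, -482, 0]) stool();
translate([187, 720, 0]) stool();
translate([-465, 119, 0]) stool();
translate([839, 119, 0]) stool();
translate([184, 40, 757]) picture_frame();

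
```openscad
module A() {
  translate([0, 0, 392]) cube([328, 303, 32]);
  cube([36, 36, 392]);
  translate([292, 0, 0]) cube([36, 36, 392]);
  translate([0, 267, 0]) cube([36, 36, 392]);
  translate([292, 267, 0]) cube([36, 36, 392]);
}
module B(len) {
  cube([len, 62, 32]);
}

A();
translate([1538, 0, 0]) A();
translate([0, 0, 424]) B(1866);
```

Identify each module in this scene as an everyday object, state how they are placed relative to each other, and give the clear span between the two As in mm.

Second stool starts at x = 1538; first ends at x = 328; clear span = 1538 − 328 = 1210 mm.

A is a stool. B is a beam. A beam spans the tops of two stools. The clear span between the two stools is 1210 mm.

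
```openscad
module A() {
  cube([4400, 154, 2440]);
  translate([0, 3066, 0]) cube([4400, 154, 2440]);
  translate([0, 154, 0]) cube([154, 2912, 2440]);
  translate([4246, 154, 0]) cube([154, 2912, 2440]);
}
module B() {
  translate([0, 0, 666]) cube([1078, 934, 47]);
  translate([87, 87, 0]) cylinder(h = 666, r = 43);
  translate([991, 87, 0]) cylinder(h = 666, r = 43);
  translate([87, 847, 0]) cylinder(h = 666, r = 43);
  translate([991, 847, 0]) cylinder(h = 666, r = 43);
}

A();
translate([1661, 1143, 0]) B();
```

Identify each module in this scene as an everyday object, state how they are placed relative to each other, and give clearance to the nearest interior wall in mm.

A is a house frame. B is a table. The table sits inside the house frame, centred. The clearance to the nearest interior wall is 989 mm.

Clearances: x = 1507, y = 989; minimum 989 mm.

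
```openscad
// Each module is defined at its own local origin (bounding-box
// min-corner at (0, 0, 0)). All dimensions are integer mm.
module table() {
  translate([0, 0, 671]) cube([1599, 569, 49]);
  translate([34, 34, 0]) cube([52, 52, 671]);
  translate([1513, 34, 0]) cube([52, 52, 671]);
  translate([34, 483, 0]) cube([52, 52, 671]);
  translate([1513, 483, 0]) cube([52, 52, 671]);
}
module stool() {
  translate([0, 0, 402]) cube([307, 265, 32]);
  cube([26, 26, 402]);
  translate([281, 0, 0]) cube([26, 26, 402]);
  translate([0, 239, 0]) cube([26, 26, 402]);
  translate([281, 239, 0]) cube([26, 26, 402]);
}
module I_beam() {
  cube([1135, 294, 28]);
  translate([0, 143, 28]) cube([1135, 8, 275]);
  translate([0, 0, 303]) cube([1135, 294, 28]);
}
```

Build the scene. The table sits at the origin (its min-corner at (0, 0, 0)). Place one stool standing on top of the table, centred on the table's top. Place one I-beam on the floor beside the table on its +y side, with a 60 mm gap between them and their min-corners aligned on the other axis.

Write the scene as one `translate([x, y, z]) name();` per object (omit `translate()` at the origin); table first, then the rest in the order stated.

table();
translate([646, 152, 720]) stool();
translate([0, 629, 0]) I_beam();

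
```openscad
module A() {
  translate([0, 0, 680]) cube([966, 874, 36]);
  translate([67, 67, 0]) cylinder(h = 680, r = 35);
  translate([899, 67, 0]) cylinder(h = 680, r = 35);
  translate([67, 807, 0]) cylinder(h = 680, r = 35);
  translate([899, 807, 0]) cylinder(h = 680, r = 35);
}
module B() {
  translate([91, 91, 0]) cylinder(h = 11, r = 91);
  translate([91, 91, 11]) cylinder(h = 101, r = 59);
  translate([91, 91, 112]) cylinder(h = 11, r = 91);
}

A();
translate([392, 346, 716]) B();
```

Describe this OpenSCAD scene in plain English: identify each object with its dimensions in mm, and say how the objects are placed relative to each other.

A is a table: top 966 mm (x) × 874 mm (y), 36 mm thick, upper face at z = 716 mm, on four round legs of 70 mm diameter, each leg's bounding box inset 32 mm from the nearest pair of top edges, running from z = 0 to the bottom of the top.

B is a spool: two coaxial disc flanges of radius 91 mm and thickness 11 mm, joined by a core cylinder of radius 59 mm and height 101 mm. The lower flange rests on z = 0 and the three cylinders share a vertical axis.

The spool is on top of the table, centred.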